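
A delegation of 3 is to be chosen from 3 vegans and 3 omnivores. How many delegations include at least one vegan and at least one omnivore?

18

Unrestricted: C(6,3) = 20 ways to pick any 3 of the 6.
Subtract selections that omit an entire group: no vegans → C(3,3) = 1; no omnivores → C(3,3) = 1.
Both groups omitted at once is impossible, so 20 − 2 = 18.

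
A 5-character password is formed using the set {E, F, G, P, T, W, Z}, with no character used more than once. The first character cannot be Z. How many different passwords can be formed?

2160

The first character has 7−1 = 6 choices (anything except Z).
The remaining 4 characters are filled from the other 6 symbols without repetition: 6 × 5 × 4 × 3 = 360.
Total: 6 × 360 = 2160.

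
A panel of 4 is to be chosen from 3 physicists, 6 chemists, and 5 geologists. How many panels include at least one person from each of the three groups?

495

Total 4-person selections from all 14: C(14,4) = 1001.
Subtract selections that omit an entire group: no physicists → C(11,4) = 330; no chemists → C(8,4) = 70; no geologists → C(9,4) = 126.
Add back selections omitting two groups (i.e. drawn from a single group): C(3,4) + C(6,4) + C(5,4) = 20.
By inclusion–exclusion: 1001 − 526 + 20 = 495.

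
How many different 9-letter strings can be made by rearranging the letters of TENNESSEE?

Letter multiplicities in TENNESSEE: E×4, N×2, S×2, T×1.
The number of distinct arrangements is 9!/(4!·2!·2!) = 362880/96 = 3780.

3780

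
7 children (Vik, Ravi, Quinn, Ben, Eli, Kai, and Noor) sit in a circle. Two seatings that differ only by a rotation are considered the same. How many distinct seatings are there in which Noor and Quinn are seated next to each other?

Glue Noor and Quinn into a block (2 internal orders). Seating 6 units around a circle gives (5)! arrangements.
So 2 × (5)! = 2 × 120 = 240.

240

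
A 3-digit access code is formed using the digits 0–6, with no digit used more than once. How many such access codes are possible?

210

With no repetition, fill the 3 digits in order: 7 choices, then 6, down to 5.
That product is 7 × 6 × 5 = 210.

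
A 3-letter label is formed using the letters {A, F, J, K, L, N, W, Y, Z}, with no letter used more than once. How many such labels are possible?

504

This is a permutation of 3 out of 9: P(9,3) = 9!/6!.
That product is 9 × 8 × 7 = 504.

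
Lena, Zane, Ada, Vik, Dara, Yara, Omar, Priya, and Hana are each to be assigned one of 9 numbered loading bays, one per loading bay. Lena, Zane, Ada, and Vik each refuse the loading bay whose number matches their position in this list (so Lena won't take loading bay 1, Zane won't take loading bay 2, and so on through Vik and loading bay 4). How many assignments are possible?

Let Aᵢ (for 1 ≤ i ≤ 4) be the placements that put person i in their forbidden loading bay. Any j of these fix j positions, leaving (9−j)! ways to fill the rest, and there are C(4,j) ways to pick which j.
By inclusion–exclusion, the number of valid placements is Σ_{j=0}^{4} (−1)^j C(4,j)·(9−j)!.
Computing: 362880 − 161280 + 30240 − 2880 + 120 = 229080.

229080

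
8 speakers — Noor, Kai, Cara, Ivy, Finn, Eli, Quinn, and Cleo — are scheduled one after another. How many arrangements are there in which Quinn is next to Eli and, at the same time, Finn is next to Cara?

Treat {Quinn,Eli} as one block (2 orders) and {Finn,Cara} as another (2 orders).
That leaves 6 units to arrange: 2 × 2 × 6! = 4 × 720 = 2880.

2880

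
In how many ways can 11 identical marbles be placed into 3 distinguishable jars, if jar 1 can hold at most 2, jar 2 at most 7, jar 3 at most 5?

9

Ignoring the caps, the number of non-negative solutions to x_1+…+x_3 = 11 is C(13,2) = 78.
Subtract solutions that violate a single cap (substitute x_i' = x_i − (cap_i+1)): x_1 ≥ 3 gives C(10,2) = 45; x_2 ≥ 8 gives C(5,2) = 10; x_3 ≥ 6 gives C(7,2) = 21. Together 76.
Add back pairs where two caps are both exceeded: 1 + 6 + 0 = 7.
By inclusion–exclusion the count is 78 − 76 + 7 = 9.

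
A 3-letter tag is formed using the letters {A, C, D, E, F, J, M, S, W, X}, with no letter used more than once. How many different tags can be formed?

Choose and order 3 of the 10 symbols: the first letter has 10 options, the next 9, then 8.
10 × 9 × 8 = 720.

720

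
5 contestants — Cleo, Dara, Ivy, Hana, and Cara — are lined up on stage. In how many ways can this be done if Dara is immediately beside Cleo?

48

Place the 3 others and the Dara-Cleo pair as 4 objects in a line; the pair has 2 internal arrangements.
That gives 2 × 4! = 2 × 24 = 48.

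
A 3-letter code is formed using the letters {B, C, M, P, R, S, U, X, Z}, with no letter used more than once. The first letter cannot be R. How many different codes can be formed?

The first letter has 9−1 = 8 choices (anything except R).
The remaining 2 letters are filled from the other 8 symbols without repetition: 8 × 7 = 56.
Total: 8 × 56 = 448.

448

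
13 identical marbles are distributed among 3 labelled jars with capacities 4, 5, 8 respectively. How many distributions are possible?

Without the upper bounds there are C(15,2) = 105 ways to split 13 among 3 jars.
Subtract solutions that violate a single cap (substitute x_i' = x_i − (cap_i+1)): x_1 ≥ 5 gives C(10,2) = 45; x_2 ≥ 6 gives C(9,2) = 36; x_3 ≥ 9 gives C(6,2) = 15. Together 96.
Add back pairs where two caps are both exceeded: 6 + 0 + 0 = 6.
By inclusion–exclusion the count is 105 − 96 + 6 = 15.

15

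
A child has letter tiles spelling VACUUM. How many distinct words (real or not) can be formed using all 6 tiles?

360

Letter multiplicities in VACUUM: A×1, C×1, M×1, U×2, V×1.
So there are 6! / (2!) = 360 distinguishable arrangements.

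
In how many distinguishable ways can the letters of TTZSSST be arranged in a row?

TTZSSST has 7 letters with S appearing 3 times and T appearing 3 times.
The number of distinct arrangements is 7!/(3!·3!) = 5040/36 = 140.

140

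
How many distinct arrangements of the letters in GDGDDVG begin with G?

60

With the first slot taken by G, it remains to arrange the other 6 letters (DGDDVG).
Those 6 letters have D appearing 3 times and G appearing twice, giving (6)!/(3!·2!) = 60.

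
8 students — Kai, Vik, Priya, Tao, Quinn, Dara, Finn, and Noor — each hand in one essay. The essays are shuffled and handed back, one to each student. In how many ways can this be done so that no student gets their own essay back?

14833

This is the derangement count D_8: permutations of 8 items with no fixed point.
By inclusion–exclusion this is Σ_{j=0}^{8} (−1)^j C(8,j)·(8−j)!.
Computing: 40320 − 40320 + 20160 − 6720 + 1680 − 336 + 56 − 8 + 1 = 14833.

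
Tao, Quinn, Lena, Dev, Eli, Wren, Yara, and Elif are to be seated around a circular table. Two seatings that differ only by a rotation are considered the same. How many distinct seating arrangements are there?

Seat Tao anywhere (absorbing the rotational symmetry), then permute the other 7: (7)! = 5040.

5040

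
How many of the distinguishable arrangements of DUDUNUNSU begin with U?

Fix U in the first position and arrange the remaining 8 letters.
Those 8 letters have D appearing twice, N appearing twice, and U appearing 3 times, giving (8)!/(3!·2!·2!) = 1680.

1680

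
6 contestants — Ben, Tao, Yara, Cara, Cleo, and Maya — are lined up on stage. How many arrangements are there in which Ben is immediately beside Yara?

240

Place the 4 others and the Ben-Yara pair as 5 objects in a line; the pair has 2 internal arrangements.
So the count is 2·(5)! = 240.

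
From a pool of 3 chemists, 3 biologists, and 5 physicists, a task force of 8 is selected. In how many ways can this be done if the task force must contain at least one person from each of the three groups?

Total 8-person selections from all 11: C(11,8) = 165.
Selections missing a whole group: no chemists → C(8,8) = 1; no biologists → C(8,8) = 1; no physicists → C(6,8) = 0.
Add back selections omitting two groups (i.e. drawn from a single group): C(3,8) + C(3,8) + C(5,8) = 0.
By inclusion–exclusion: 165 − 2 + 0 = 163.

163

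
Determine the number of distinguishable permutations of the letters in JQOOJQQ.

The 7 letters of JQOOJQQ have repeats: J appearing twice, O appearing twice, and Q appearing 3 times.
The number of distinct arrangements is 7!/(3!·2!·2!) = 5040/24 = 210.

210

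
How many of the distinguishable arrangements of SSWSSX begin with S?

20

With the first slot taken by S, it remains to arrange the other 5 letters (SWSSX).
Those 5 letters have S appearing 3 times, giving (5)!/(3!) = 20.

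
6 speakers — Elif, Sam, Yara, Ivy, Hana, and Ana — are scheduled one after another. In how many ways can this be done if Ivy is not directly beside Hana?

Of the 6! = 720 arrangements, those with Ivy and Hana adjacent number 2 × 5! = 240 (treat the pair as a block with 2 internal orders).
Complementary counting: 720 − 240 = 480.

480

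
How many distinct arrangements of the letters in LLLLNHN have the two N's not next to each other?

75

Total arrangements of LLLLNHN: 7!/(4!·2!) = 105.
If the two N's are adjacent, glue them into one block, leaving 6 items to arrange: (6)!/(4!) = 30 ways.
Hence 105 − 30 = 75.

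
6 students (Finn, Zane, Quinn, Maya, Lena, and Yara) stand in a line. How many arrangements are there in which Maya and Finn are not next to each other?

There are 6! = 720 arrangements in all. If Maya and Finn are adjacent, merging them into one block gives 2·(5)! = 240 arrangements.
Complementary counting: 720 − 240 = 480.

480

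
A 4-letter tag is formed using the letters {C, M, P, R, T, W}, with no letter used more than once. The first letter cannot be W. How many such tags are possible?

300

The first letter has 6−1 = 5 choices (anything except W).
The remaining 3 letters are filled from the other 5 symbols without repetition: 5 × 4 × 3 = 60.
Total: 5 × 60 = 300.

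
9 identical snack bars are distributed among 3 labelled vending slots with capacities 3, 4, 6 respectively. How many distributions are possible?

14

Ignoring the caps, the number of non-negative solutions to x_1+…+x_3 = 9 is C(11,2) = 55.
Subtract solutions that violate a single cap (substitute x_i' = x_i − (cap_i+1)): x_1 ≥ 4 gives C(7,2) = 21; x_2 ≥ 5 gives C(6,2) = 15; x_3 ≥ 7 gives C(4,2) = 6. Together 42.
Add back pairs where two caps are both exceeded: 1 + 0 + 0 = 1.
By inclusion–exclusion the count is 55 − 42 + 1 = 14.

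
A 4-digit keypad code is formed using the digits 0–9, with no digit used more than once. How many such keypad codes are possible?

Choose and order 4 of the 10 symbols: the first digit has 10 options, the next 9, then 8, 7.
10 × 9 × 8 × 7 = 5040.

5040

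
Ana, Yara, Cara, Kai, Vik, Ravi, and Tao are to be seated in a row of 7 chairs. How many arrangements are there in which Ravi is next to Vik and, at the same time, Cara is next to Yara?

Treat {Ravi,Vik} as one block (2 orders) and {Cara,Yara} as another (2 orders).
That leaves 5 units to arrange: 2 × 2 × 5! = 4 × 120 = 480.

480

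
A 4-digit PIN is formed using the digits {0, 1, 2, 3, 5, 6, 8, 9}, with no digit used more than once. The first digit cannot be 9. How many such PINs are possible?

1470

The first digit has 8−1 = 7 choices (anything except 9).
The remaining 3 digits are filled from the other 7 symbols without repetition: 7 × 6 × 5 = 210.
Total: 7 × 210 = 1470.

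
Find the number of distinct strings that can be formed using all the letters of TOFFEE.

180

Letter multiplicities in TOFFEE: E×2, F×2, O×1, T×1.
Dividing 6! = 720 by 2!·2! = 4 for the repeated letters gives 180.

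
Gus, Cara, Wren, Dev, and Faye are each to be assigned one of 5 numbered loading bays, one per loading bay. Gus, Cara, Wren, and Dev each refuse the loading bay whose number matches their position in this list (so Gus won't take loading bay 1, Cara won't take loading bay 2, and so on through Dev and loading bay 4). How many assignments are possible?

53

Let Aᵢ (for 1 ≤ i ≤ 4) be the placements that put person i in their forbidden loading bay. Any j of these fix j positions, leaving (5−j)! ways to fill the rest, and there are C(4,j) ways to pick which j.
By inclusion–exclusion, the number of valid placements is Σ_{j=0}^{4} (−1)^j C(4,j)·(5−j)!.
Computing: 120 − 96 + 36 − 8 + 1 = 53.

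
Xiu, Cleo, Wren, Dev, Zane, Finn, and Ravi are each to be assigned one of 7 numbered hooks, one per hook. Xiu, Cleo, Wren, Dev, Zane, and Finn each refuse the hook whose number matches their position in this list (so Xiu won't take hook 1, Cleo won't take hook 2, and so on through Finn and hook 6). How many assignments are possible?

2119

Let Aᵢ (for 1 ≤ i ≤ 6) be the placements that put person i in their forbidden hook. Any j of these fix j positions, leaving (7−j)! ways to fill the rest, and there are C(6,j) ways to pick which j.
By inclusion–exclusion, the number of valid placements is Σ_{j=0}^{6} (−1)^j C(6,j)·(7−j)!.
Computing: 5040 − 4320 + 1800 − 480 + 90 − 12 + 1 = 2119.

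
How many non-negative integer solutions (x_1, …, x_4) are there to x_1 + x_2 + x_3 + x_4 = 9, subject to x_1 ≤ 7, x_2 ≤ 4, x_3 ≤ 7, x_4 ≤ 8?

By stars and bars, unrestricted non-negative solutions to x_1+…+x_4 = 9 number C(9+3,3) = 220.
Subtract solutions that violate a single cap (substitute x_i' = x_i − (cap_i+1)): x_1 ≥ 8 gives C(4,3) = 4; x_2 ≥ 5 gives C(7,3) = 35; x_3 ≥ 8 gives C(4,3) = 4; x_4 ≥ 9 gives C(3,3) = 1. Together 44.
No two caps can be exceeded simultaneously, so the pair terms are all 0.
By inclusion–exclusion the count is 220 − 44 + 0 = 176.

176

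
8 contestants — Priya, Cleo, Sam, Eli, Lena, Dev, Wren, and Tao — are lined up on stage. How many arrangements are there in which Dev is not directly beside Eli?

30240

Of the 8! = 40320 arrangements, those with Dev and Eli adjacent number 2 × 7! = 10080 (treat the pair as a block with 2 internal orders).
So 40320 − 10080 = 30240 arrangements keep them apart.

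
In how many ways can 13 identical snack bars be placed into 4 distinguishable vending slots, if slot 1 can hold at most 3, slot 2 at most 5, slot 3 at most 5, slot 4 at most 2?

By stars and bars, unrestricted non-negative solutions to x_1+…+x_4 = 13 number C(13+3,3) = 560.
Subtract solutions that violate a single cap (substitute x_i' = x_i − (cap_i+1)): x_1 ≥ 4 gives C(12,3) = 220; x_2 ≥ 6 gives C(10,3) = 120; x_3 ≥ 6 gives C(10,3) = 120; x_4 ≥ 3 gives C(13,3) = 286. Together 746.
Add back pairs where two caps are both exceeded: 20 + 20 + 84 + 4 + 35 + 35 = 198.
Subtract triples: 0 + 1 + 1 + 0 = 2.
By inclusion–exclusion the count is 560 − 746 + 198 − 2 = 10.

10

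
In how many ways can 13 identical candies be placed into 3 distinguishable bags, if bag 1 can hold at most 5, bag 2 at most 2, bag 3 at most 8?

6

Ignoring the caps, the number of non-negative solutions to x_1+…+x_3 = 13 is C(15,2) = 105.
Subtract solutions that violate a single cap (substitute x_i' = x_i − (cap_i+1)): x_1 ≥ 6 gives C(9,2) = 36; x_2 ≥ 3 gives C(12,2) = 66; x_3 ≥ 9 gives C(6,2) = 15. Together 117.
Add back pairs where two caps are both exceeded: 15 + 0 + 3 = 18.
By inclusion–exclusion the count is 105 − 117 + 18 = 6.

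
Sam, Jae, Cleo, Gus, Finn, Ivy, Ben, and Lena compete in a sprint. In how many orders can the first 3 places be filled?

336

This is an ordered selection of 3 from 8: P(8,3).
That gives 8 × 7 × 6 = 336.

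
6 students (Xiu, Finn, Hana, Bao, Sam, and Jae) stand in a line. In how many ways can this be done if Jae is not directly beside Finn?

480

Of the 6! = 720 arrangements, those with Jae and Finn adjacent number 2 × 5! = 240 (treat the pair as a block with 2 internal orders).
Complementary counting: 720 − 240 = 480.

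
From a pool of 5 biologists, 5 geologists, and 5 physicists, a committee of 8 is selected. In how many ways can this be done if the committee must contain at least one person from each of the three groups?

6300

Unrestricted: C(15,8) = 6435 ways to pick any 8 of the 15.
Subtract selections that omit an entire group: no biologists → C(10,8) = 45; no geologists → C(10,8) = 45; no physicists → C(10,8) = 45.
Add back selections omitting two groups (i.e. drawn from a single group): C(5,8) + C(5,8) + C(5,8) = 0.
By inclusion–exclusion: 6435 − 135 + 0 = 6300.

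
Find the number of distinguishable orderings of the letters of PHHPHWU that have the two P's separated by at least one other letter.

300

Total arrangements of PHHPHWU: 7!/(3!·2!) = 420.
If the two P's are adjacent, glue them into one block, leaving 6 items to arrange: (6)!/(3!) = 120 ways.
Hence 420 − 120 = 300.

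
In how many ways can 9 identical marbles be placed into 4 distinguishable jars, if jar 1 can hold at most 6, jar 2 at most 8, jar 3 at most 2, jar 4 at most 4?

94

Ignoring the caps, the number of non-negative solutions to x_1+…+x_4 = 9 is C(12,3) = 220.
Subtract solutions that violate a single cap (substitute x_i' = x_i − (cap_i+1)): x_1 ≥ 7 gives C(5,3) = 10; x_2 ≥ 9 gives C(3,3) = 1; x_3 ≥ 3 gives C(9,3) = 84; x_4 ≥ 5 gives C(7,3) = 35. Together 130.
Add back pairs where two caps are both exceeded: 0 + 0 + 0 + 0 + 0 + 4 = 4.
By inclusion–exclusion the count is 220 − 130 + 4 = 94.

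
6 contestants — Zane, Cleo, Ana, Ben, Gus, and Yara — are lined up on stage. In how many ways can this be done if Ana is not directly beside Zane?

Of the 6! = 720 arrangements, those with Ana and Zane adjacent number 2 × 5! = 240 (treat the pair as a block with 2 internal orders).
Complementary counting: 720 − 240 = 480.

480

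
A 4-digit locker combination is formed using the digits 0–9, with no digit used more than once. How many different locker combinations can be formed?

With no repetition, fill the 4 digits in order: 10 choices, then 9, down to 7.
That product is 10 × 9 × 8 × 7 = 5040.

5040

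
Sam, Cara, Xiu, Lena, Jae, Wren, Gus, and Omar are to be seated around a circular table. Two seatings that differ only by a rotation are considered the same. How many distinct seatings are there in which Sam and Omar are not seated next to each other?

Without the restriction there are (7)! = 5040 seatings.
Seatings with Sam beside Omar: treat them as a block with 2 internal orders, giving 2 × (6)! = 1440.
Subtracting, 5040 − 1440 = 3600.

3600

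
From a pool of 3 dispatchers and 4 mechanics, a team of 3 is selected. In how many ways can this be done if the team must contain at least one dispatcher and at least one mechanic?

30

Unrestricted: C(7,3) = 35 ways to pick any 3 of the 7.
Subtract selections that omit an entire group: no dispatchers → C(4,3) = 4; no mechanics → C(3,3) = 1.
Both groups omitted at once is impossible, so 35 − 5 = 30.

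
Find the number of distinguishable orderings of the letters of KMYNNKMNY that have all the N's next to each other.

Treat the 3 copies of N as a single block. The multiset to arrange is then {NNN, K, K, M, M, Y, Y}, 7 items in all.
That gives (7)!/(2!·2!·2!) = 630 arrangements.

630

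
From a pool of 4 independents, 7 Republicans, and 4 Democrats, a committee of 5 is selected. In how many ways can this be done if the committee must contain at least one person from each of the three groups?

With no constraint there are C(15,5) = 3003 possible selections.
Subtract selections that omit an entire group: no independents → C(11,5) = 462; no Republicans → C(8,5) = 56; no Democrats → C(11,5) = 462.
Add back selections omitting two groups (i.e. drawn from a single group): C(4,5) + C(7,5) + C(4,5) = 21.
By inclusion–exclusion: 3003 − 980 + 21 = 2044.

2044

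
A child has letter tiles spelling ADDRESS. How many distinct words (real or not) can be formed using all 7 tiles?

The 7 letters of ADDRESS have repeats: D appearing twice and S appearing twice.
So there are 7! / (2!·2!) = 1260 distinguishable arrangements.

1260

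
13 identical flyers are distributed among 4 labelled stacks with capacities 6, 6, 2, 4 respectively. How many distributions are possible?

By stars and bars, unrestricted non-negative solutions to x_1+…+x_4 = 13 number C(13+3,3) = 560.
Subtract solutions that violate a single cap (substitute x_i' = x_i − (cap_i+1)): x_1 ≥ 7 gives C(9,3) = 84; x_2 ≥ 7 gives C(9,3) = 84; x_3 ≥ 3 gives C(13,3) = 286; x_4 ≥ 5 gives C(11,3) = 165. Together 619.
Add back pairs where two caps are both exceeded: 0 + 20 + 4 + 20 + 4 + 56 = 104.
By inclusion–exclusion the count is 560 − 619 + 104 = 45.

45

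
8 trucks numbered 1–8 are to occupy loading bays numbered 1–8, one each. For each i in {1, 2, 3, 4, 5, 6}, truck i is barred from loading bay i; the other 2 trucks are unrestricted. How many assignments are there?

18806

Let Aᵢ (for 1 ≤ i ≤ 6) be the placements that put truck i in its forbidden loading bay. Any j of these fix j positions, leaving (8−j)! ways to fill the rest, and there are C(6,j) ways to pick which j.
By inclusion–exclusion, the number of valid placements is Σ_{j=0}^{6} (−1)^j C(6,j)·(8−j)!.
Computing: 40320 − 30240 + 10800 − 2400 + 360 − 36 + 2 = 18806.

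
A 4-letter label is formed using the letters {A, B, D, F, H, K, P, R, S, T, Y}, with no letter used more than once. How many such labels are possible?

7920

Choose and order 4 of the 11 symbols: the first letter has 11 options, the next 10, then 9, 8.
11 × 10 × 9 × 8 = 7920.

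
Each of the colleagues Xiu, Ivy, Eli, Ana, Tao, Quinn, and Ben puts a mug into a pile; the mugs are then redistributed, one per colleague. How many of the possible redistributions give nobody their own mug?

Count assignments avoiding every fixed point. For any j of the 7 colleagues fixed to their own mug, the other 7−j can be arranged in (7−j)! ways.
By inclusion–exclusion this is Σ_{j=0}^{7} (−1)^j C(7,j)·(7−j)!.
Computing: 5040 − 5040 + 2520 − 840 + 210 − 42 + 7 − 1 = 1854.

1854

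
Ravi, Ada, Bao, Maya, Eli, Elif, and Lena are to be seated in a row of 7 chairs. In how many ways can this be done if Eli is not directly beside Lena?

Of the 7! = 5040 arrangements, those with Eli and Lena adjacent number 2 × 6! = 1440 (treat the pair as a block with 2 internal orders).
So 5040 − 1440 = 3600 arrangements keep them apart.

3600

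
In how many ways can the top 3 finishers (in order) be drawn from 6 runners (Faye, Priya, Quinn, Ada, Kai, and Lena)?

120

This is an ordered selection of 3 from 6: P(6,3).
That gives 6 × 5 × 4 = 120.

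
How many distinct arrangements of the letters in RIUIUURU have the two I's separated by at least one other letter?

Total arrangements of RIUIUURU: 8!/(4!·2!·2!) = 420.
If the two I's are adjacent, glue them into one block, leaving 7 items to arrange: (7)!/(4!·2!) = 105 ways.
Subtracting, 420 − 105 = 315 arrangements keep the I's apart.

315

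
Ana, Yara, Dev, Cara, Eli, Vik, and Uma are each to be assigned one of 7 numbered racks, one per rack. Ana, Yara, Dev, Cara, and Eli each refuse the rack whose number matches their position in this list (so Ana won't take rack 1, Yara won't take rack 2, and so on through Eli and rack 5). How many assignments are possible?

Let Aᵢ (for 1 ≤ i ≤ 5) be the placements that put person i in their forbidden rack. Any j of these fix j positions, leaving (7−j)! ways to fill the rest, and there are C(5,j) ways to pick which j.
By inclusion–exclusion, the number of valid placements is Σ_{j=0}^{5} (−1)^j C(5,j)·(7−j)!.
Computing: 5040 − 3600 + 1200 − 240 + 30 − 2 = 2428.

2428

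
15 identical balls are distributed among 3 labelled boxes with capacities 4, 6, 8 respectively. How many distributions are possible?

10

Ignoring the caps, the number of non-negative solutions to x_1+…+x_3 = 15 is C(17,2) = 136.
Subtract solutions that violate a single cap (substitute x_i' = x_i − (cap_i+1)): x_1 ≥ 5 gives C(12,2) = 66; x_2 ≥ 7 gives C(10,2) = 45; x_3 ≥ 9 gives C(8,2) = 28. Together 139.
Add back pairs where two caps are both exceeded: 10 + 3 + 0 = 13.
By inclusion–exclusion the count is 136 − 139 + 13 = 10.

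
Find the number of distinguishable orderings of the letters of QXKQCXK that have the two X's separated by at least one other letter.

There are 7!/(2!·2!·2!) = 630 arrangements of QXKQCXK in total.
Arrangements with the X's together: treat XX as one letter, giving (6)!/(2!·2!) = 180.
Subtracting, 630 − 180 = 450 arrangements keep the X's apart.

450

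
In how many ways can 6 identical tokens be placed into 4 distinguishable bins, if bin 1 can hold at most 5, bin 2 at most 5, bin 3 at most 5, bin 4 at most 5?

Ignoring the caps, the number of non-negative solutions to x_1+…+x_4 = 6 is C(9,3) = 84.
Subtract solutions that violate a single cap (substitute x_i' = x_i − (cap_i+1)): x_1 ≥ 6 gives C(3,3) = 1; x_2 ≥ 6 gives C(3,3) = 1; x_3 ≥ 6 gives C(3,3) = 1; x_4 ≥ 6 gives C(3,3) = 1. Together 4.
No two caps can be exceeded simultaneously, so the pair terms are all 0.
By inclusion–exclusion the count is 84 − 4 + 0 = 80.

80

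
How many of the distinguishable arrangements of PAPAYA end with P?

Fix P in the last position and arrange the remaining 5 letters.
Those 5 letters have A appearing 3 times, giving (5)!/(3!) = 20.

20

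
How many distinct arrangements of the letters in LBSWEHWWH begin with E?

3360

With the first slot taken by E, it remains to arrange the other 8 letters (LBSWHWWH).
Those 8 letters have H appearing twice and W appearing 3 times, giving (8)!/(3!·2!) = 3360.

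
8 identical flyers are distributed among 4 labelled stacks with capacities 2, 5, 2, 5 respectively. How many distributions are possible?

43

Without the upper bounds there are C(11,3) = 165 ways to split 8 among 4 stacks.
Subtract solutions that violate a single cap (substitute x_i' = x_i − (cap_i+1)): x_1 ≥ 3 gives C(8,3) = 56; x_2 ≥ 6 gives C(5,3) = 10; x_3 ≥ 3 gives C(8,3) = 56; x_4 ≥ 6 gives C(5,3) = 10. Together 132.
Add back pairs where two caps are both exceeded: 0 + 10 + 0 + 0 + 0 + 0 = 10.
By inclusion–exclusion the count is 165 − 132 + 10 = 43.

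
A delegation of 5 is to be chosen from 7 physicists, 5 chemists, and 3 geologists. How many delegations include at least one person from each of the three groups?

With no constraint there are C(15,5) = 3003 possible selections.
Selections missing a whole group: no physicists → C(8,5) = 56; no chemists → C(10,5) = 252; no geologists → C(12,5) = 792.
Add back selections omitting two groups (i.e. drawn from a single group): C(7,5) + C(5,5) + C(3,5) = 22.
By inclusion–exclusion: 3003 − 1100 + 22 = 1925.

1925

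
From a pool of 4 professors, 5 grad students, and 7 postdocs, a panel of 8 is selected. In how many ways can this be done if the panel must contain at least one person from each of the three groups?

12201

Total 8-person selections from all 16: C(16,8) = 12870.
Selections missing a whole group: no professors → C(12,8) = 495; no grad students → C(11,8) = 165; no postdocs → C(9,8) = 9.
Add back selections omitting two groups (i.e. drawn from a single group): C(4,8) + C(5,8) + C(7,8) = 0.
By inclusion–exclusion: 12870 − 669 + 0 = 12201.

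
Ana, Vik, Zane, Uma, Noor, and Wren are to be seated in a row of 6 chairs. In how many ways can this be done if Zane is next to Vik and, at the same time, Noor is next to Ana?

96

Treat {Zane,Vik} as one block (2 orders) and {Noor,Ana} as another (2 orders).
That leaves 4 units to arrange: 2 × 2 × 4! = 4 × 24 = 96.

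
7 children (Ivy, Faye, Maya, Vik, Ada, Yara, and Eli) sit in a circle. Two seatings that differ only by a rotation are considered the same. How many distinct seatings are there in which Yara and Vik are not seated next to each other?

Without the restriction there are (6)! = 720 seatings.
Seatings with Yara beside Vik: treat them as a block with 2 internal orders, giving 2 × (5)! = 240.
Subtracting, 720 − 240 = 480.

480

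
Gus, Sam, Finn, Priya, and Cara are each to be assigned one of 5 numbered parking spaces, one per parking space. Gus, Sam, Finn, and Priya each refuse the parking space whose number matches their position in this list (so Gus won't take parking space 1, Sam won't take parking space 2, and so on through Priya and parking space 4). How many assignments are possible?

53

Let Aᵢ (for 1 ≤ i ≤ 4) be the placements that put person i in their forbidden parking space. Any j of these fix j positions, leaving (5−j)! ways to fill the rest, and there are C(4,j) ways to pick which j.
By inclusion–exclusion, the number of valid placements is Σ_{j=0}^{4} (−1)^j C(4,j)·(5−j)!.
Computing: 120 − 96 + 36 − 8 + 1 = 53.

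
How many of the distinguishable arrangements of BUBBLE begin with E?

20

Fix E in the first position and arrange the remaining 5 letters.
Those 5 letters have B appearing 3 times, giving (5)!/(3!) = 20.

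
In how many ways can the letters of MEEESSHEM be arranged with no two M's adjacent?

2940

There are 9!/(4!·2!·2!) = 3780 arrangements of MEEESSHEM in total.
If the two M's are adjacent, glue them into one block, leaving 8 items to arrange: (8)!/(4!·2!) = 840 ways.
Hence 3780 − 840 = 2940.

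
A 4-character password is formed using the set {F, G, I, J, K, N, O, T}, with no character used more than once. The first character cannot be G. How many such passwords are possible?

1470

The first character has 8−1 = 7 choices (anything except G).
The remaining 3 characters are filled from the other 7 symbols without repetition: 7 × 6 × 5 = 210.
Total: 7 × 210 = 1470.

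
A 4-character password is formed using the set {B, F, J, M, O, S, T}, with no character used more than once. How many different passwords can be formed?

Choose and order 4 of the 7 symbols: the first character has 7 options, the next 6, then 5, 4.
That product is 7 × 6 × 5 × 4 = 840.

840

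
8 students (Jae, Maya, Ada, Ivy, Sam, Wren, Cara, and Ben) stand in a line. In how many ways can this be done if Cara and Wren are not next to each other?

30240

Of the 8! = 40320 arrangements, those with Cara and Wren adjacent number 2 × 7! = 10080 (treat the pair as a block with 2 internal orders).
Complementary counting: 40320 − 10080 = 30240.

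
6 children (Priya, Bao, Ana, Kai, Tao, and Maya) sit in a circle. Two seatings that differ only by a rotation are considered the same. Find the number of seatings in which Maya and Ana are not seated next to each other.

72

All circular seatings of 6 people number (5)! = 120.
Those with Maya next to Ana: fuse the pair into one unit and seat 5 units around a circle — 2·(4)! = 48.
Subtracting, 120 − 48 = 72.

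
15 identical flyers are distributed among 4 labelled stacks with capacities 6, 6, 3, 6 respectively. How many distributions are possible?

Without the upper bounds there are C(18,3) = 816 ways to split 15 among 4 stacks.
Subtract solutions that violate a single cap (substitute x_i' = x_i − (cap_i+1)): x_1 ≥ 7 gives C(11,3) = 165; x_2 ≥ 7 gives C(11,3) = 165; x_3 ≥ 4 gives C(14,3) = 364; x_4 ≥ 7 gives C(11,3) = 165. Together 859.
Add back pairs where two caps are both exceeded: 4 + 35 + 4 + 35 + 4 + 35 = 117.
By inclusion–exclusion the count is 816 − 859 + 117 = 74.

74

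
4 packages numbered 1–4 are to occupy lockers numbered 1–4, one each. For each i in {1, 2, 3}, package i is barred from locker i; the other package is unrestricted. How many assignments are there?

Let Aᵢ (for i ∈ {1, 2, 3}) be the placements that put package i in its forbidden locker. Any j of these fix j positions, leaving (4−j)! ways to fill the rest, and there are C(3,j) ways to pick which j.
By inclusion–exclusion, the number of valid placements is Σ_{j=0}^{3} (−1)^j C(3,j)·(4−j)!.
Computing: 24 − 18 + 6 − 1 = 11.

11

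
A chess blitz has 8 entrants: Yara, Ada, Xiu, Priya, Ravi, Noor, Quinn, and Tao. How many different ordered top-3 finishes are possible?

There are 8 choices for 1st place, 7 for 2nd, and 6 for 3rd.
That gives 8 × 7 × 6 = 336.

336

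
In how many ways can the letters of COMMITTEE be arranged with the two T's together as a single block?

Treat the 2 copies of T as a single block. The multiset to arrange is then {TT, C, E, E, I, M, M, O}, 8 items in all.
That gives (8)!/(2!·2!) = 10080 arrangements.

10080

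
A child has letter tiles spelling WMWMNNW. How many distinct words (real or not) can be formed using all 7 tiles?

210

Letter multiplicities in WMWMNNW: M×2, N×2, W×3.
So there are 7! / (3!·2!·2!) = 210 distinguishable arrangements.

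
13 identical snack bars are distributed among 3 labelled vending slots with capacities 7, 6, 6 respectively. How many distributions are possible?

Ignoring the caps, the number of non-negative solutions to x_1+…+x_3 = 13 is C(15,2) = 105.
Subtract solutions that violate a single cap (substitute x_i' = x_i − (cap_i+1)): x_1 ≥ 8 gives C(7,2) = 21; x_2 ≥ 7 gives C(8,2) = 28; x_3 ≥ 7 gives C(8,2) = 28. Together 77.
No two caps can be exceeded simultaneously, so the pair terms are all 0.
By inclusion–exclusion the count is 105 − 77 + 0 = 28.

28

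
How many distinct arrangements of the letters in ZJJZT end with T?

6

Fix T in the last position and arrange the remaining 4 letters.
Those 4 letters have J appearing twice and Z appearing twice, giving (4)!/(2!·2!) = 6.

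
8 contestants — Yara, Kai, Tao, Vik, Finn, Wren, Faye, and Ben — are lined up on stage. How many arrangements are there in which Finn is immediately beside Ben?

Place the 6 others and the Finn-Ben pair as 7 objects in a line; the pair has 2 internal arrangements.
So the count is 2·(7)! = 10080.

10080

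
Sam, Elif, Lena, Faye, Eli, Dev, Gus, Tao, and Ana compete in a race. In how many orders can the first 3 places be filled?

This is an ordered selection of 3 from 9: P(9,3).
That gives 9 × 8 × 7 = 504.

504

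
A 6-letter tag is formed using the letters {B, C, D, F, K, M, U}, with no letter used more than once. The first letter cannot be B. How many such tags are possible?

The first letter has 7−1 = 6 choices (anything except B).
The remaining 5 letters are filled from the other 6 symbols without repetition: 6 × 5 × 4 × 3 × 2 = 720.
Total: 6 × 720 = 4320.

4320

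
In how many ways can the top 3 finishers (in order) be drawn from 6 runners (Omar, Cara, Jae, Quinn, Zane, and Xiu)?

There are 6 choices for 1st place, 5 for 2nd, and 4 for 3rd.
That gives 6 × 5 × 4 = 120.

120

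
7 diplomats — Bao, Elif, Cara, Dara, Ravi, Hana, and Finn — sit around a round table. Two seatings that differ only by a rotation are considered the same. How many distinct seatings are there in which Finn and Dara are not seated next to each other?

Without the restriction there are (6)! = 720 seatings.
Seatings with Finn beside Dara: treat them as a block with 2 internal orders, giving 2 × (5)! = 240.
Subtracting, 720 − 240 = 480.

480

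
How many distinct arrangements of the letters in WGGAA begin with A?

Fix A in the first position and arrange the remaining 4 letters.
Those 4 letters have G appearing twice, giving (4)!/(2!) = 12.

12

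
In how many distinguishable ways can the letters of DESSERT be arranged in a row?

1260

The 7 letters of DESSERT have repeats: E appearing twice and S appearing twice.
So there are 7! / (2!·2!) = 1260 distinguishable arrangements.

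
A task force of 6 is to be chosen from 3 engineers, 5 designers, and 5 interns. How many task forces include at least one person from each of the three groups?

1450

Unrestricted: C(13,6) = 1716 ways to pick any 6 of the 13.
Selections missing a whole group: no engineers → C(10,6) = 210; no designers → C(8,6) = 28; no interns → C(8,6) = 28.
Add back selections omitting two groups (i.e. drawn from a single group): C(3,6) + C(5,6) + C(5,6) = 0.
By inclusion–exclusion: 1716 − 266 + 0 = 1450.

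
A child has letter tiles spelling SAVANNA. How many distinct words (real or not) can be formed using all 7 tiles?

420

Letter multiplicities in SAVANNA: A×3, N×2, S×1, V×1.
So there are 7! / (3!·2!) = 420 distinguishable arrangements.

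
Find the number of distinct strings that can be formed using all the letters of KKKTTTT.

35

The 7 letters of KKKTTTT have repeats: K appearing 3 times and T appearing 4 times.
Dividing 7! = 5040 by 4!·3! = 144 for the repeated letters gives 35.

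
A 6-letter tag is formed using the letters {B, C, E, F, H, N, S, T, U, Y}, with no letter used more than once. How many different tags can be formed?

Choose and order 6 of the 10 symbols: the first letter has 10 options, the next 9, and so on down to 5.
10 × 9 × 8 × 7 × 6 × 5 = 151200.

151200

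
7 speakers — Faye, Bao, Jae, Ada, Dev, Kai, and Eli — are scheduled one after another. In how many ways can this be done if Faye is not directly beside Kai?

3600

Of the 7! = 5040 arrangements, those with Faye and Kai adjacent number 2 × 6! = 1440 (treat the pair as a block with 2 internal orders).
So 5040 − 1440 = 3600 arrangements keep them apart.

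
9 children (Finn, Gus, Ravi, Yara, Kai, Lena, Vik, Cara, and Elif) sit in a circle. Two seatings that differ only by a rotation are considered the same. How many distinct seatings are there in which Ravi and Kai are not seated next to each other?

Without the restriction there are (8)! = 40320 seatings.
Seatings with Ravi beside Kai: treat them as a block with 2 internal orders, giving 2 × (7)! = 10080.
Subtracting, 40320 − 10080 = 30240.

30240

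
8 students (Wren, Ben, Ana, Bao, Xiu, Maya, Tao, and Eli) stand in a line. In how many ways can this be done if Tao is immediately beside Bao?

Place the 6 others and the Tao-Bao pair as 7 objects in a line; the pair has 2 internal arrangements.
So the count is 2·(7)! = 10080.

10080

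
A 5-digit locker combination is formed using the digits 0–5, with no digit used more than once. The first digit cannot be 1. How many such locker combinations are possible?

600

The first digit has 6−1 = 5 choices (anything except 1).
The remaining 4 digits are filled from the other 5 symbols without repetition: 5 × 4 × 3 × 2 = 120.
Total: 5 × 120 = 600.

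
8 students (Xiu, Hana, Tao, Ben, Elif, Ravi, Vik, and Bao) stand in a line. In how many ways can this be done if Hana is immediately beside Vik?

10080

Glue Hana and Vik into one block (2 internal orders), leaving 7 units to arrange in a row.
So the count is 2·(7)! = 10080.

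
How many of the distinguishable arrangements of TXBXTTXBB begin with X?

With the first slot taken by X, it remains to arrange the other 8 letters (TBXTTXBB).
Those 8 letters have B appearing 3 times, T appearing 3 times, and X appearing twice, giving (8)!/(3!·3!·2!) = 560.

560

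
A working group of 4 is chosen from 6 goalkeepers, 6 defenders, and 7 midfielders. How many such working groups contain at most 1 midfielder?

Split by how many midfielders are chosen (0 through 1).
Sum: C(7,0)·C(12,4) + C(7,1)·C(12,3) = 495 + 1540 = 2035.

2035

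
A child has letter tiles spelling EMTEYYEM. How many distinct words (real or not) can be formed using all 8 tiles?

Letter multiplicities in EMTEYYEM: E×3, M×2, T×1, Y×2.
Dividing 8! = 40320 by 3!·2!·2! = 24 for the repeated letters gives 1680.

1680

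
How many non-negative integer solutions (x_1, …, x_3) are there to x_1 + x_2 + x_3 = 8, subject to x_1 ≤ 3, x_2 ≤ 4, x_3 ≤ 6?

17

By stars and bars, unrestricted non-negative solutions to x_1+…+x_3 = 8 number C(8+2,2) = 45.
Subtract solutions that violate a single cap (substitute x_i' = x_i − (cap_i+1)): x_1 ≥ 4 gives C(6,2) = 15; x_2 ≥ 5 gives C(5,2) = 10; x_3 ≥ 7 gives C(3,2) = 3. Together 28.
No two caps can be exceeded simultaneously, so the pair terms are all 0.
By inclusion–exclusion the count is 45 − 28 + 0 = 17.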